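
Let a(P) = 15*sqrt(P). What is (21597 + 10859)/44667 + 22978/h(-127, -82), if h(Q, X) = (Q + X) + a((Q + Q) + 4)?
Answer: 2*(-509787511*I + 1217100*sqrt(10))/(44667*(75*sqrt(10) + 209*I)) ≈ -47.331 - 54.535*I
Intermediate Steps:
h(Q, X) = Q + X + 15*sqrt(4 + 2*Q) (h(Q, X) = (Q + X) + 15*sqrt((Q + Q) + 4) = (Q + X) + 15*sqrt(2*Q + 4) = (Q + X) + 15*sqrt(4 + 2*Q) = Q + X + 15*sqrt(4 + 2*Q))
(21597 + 10859)/44667 + 22978/h(-127, -82) = (21597 + 10859)/44667 + 22978/(-127 - 82 + 15*sqrt(4 + 2*(-127))) = 32456*(1/44667) + 22978/(-127 - 82 + 15*sqrt(4 - 254)) = 32456/44667 + 22978/(-127 - 82 + 15*sqrt(-250)) = 32456/44667 + 22978/(-127 - 82 + 15*(5*I*sqrt(10))) = 32456/44667 + 22978/(-127 - 82 + 75*I*sqrt(10)) = 32456/44667 + 22978/(-209 + 75*I*sqrt(10))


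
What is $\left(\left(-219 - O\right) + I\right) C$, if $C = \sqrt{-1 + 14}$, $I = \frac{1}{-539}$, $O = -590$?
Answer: $\frac{199968 \sqrt{13}}{539} \approx 1337.7$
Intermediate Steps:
$I = - \frac{1}{539} \approx -0.0018553$
$C = \sqrt{13} \approx 3.6056$
$\left(\left(-219 - O\right) + I\right) C = \left(\left(-219 - -590\right) - \frac{1}{539}\right) \sqrt{13} = \left(\left(-219 + 590\right) - \frac{1}{539}\right) \sqrt{13} = \left(371 - \frac{1}{539}\right) \sqrt{13} = \frac{199968 \sqrt{13}}{539}$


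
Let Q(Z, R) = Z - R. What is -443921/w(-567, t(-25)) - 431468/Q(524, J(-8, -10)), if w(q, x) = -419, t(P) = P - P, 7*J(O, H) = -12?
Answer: 92033409/385480 ≈ 238.75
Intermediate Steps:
J(O, H) = -12/7 (J(O, H) = (1/7)*(-12) = -12/7)
t(P) = 0
-443921/w(-567, t(-25)) - 431468/Q(524, J(-8, -10)) = -443921/(-419) - 431468/(524 - 1*(-12/7)) = -443921*(-1/419) - 431468/(524 + 12/7) = 443921/419 - 431468/3680/7 = 443921/419 - 431468*7/3680 = 443921/419 - 755069/920 = 92033409/385480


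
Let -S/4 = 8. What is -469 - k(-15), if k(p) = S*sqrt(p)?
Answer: -469 + 32*I*sqrt(15) ≈ -469.0 + 123.94*I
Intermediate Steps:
S = -32 (S = -4*8 = -32)
k(p) = -32*sqrt(p)
-469 - k(-15) = -469 - (-32)*sqrt(-15) = -469 - (-32)*I*sqrt(15) = -469 + 32*I*sqrt(15)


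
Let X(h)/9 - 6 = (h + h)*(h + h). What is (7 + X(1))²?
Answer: 9409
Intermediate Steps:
X(h) = 54 + 36*h² (X(h) = 54 + 9*((h + h)*(h + h)) = 54 + 9*((2*h)*(2*h)) = 54 + 9*(4*h²) = 54 + 36*h²)
(7 + X(1))² = (7 + (54 + 36*1²))² = (7 + (54 + 36*1))² = (7 + (54 + 36))² = (7 + 90)² = 97² = 9409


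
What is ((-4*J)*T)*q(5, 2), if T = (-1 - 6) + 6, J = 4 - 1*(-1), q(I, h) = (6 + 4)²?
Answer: 2000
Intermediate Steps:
q(I, h) = 100 (q(I, h) = 10² = 100)
J = 5 (J = 4 + 1 = 5)
T = -1 (T = -7 + 6 = -1)
((-4*J)*T)*q(5, 2) = (-4*5*(-1))*100 = -20*(-1)*100 = 20*100 = 2000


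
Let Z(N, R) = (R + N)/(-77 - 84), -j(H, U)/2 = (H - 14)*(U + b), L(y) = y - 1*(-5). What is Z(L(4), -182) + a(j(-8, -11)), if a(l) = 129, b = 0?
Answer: 20942/161 ≈ 130.07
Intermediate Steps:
L(y) = 5 + y (L(y) = y + 5 = 5 + y)
j(H, U) = -2*U*(-14 + H) (j(H, U) = -2*(H - 14)*(U + 0) = -2*(-14 + H)*U = -2*U*(-14 + H))
Z(N, R) = -N/161 - R/161 (Z(N, R) = (N + R)/(-161) = (N + R)*(-1/161) = -N/161 - R/161)
Z(L(4), -182) + a(j(-8, -11)) = (-(5 + 4)/161 - 1/161*(-182)) + 129 = (-1/161*9 + 26/23) + 129 = (-9/161 + 26/23) + 129 = 173/161 + 129 = 20942/161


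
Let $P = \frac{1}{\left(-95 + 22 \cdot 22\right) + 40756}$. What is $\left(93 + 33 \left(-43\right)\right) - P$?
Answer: $- \frac{54558271}{41145} \approx -1326.0$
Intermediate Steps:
$P = \frac{1}{41145}$ ($P = \frac{1}{\left(-95 + 484\right) + 40756} = \frac{1}{389 + 40756} = \frac{1}{41145} \approx 2.4304 \cdot 10^{-5}$)
$\left(93 + 33 \left(-43\right)\right) - P = \left(93 + 33 \left(-43\right)\right) - \frac{1}{41145} = \left(93 - 1419\right) - \frac{1}{41145} = -1326 - \frac{1}{41145} = - \frac{54558271}{41145}$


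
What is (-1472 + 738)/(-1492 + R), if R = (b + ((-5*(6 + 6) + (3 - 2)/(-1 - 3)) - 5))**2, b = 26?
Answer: -11744/777 ≈ -15.115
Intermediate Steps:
R = 24649/16 (R = (26 + ((-5*(6 + 6) + (3 - 2)/(-1 - 3)) - 5))**2 = (26 + ((-5*12 + 1/(-4)) - 5))**2 = (26 + ((-60 + 1*(-1/4)) - 5))**2 = (26 + ((-60 - 1/4) - 5))**2 = (26 + (-241/4 - 5))**2 = (26 - 261/4)**2 = (-157/4)**2 = 24649/16 ≈ 1540.6)
(-1472 + 738)/(-1492 + R) = (-1472 + 738)/(-1492 + 24649/16) = -734/777/16 = -734*16/777 = -11744/777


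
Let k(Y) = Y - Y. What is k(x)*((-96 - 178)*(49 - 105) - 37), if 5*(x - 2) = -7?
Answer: 0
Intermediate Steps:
x = ⅗ (x = 2 + (⅕)*(-7) = 2 - 7/5 = ⅗ ≈ 0.60000)
k(Y) = 0
k(x)*((-96 - 178)*(49 - 105) - 37) = 0*((-96 - 178)*(49 - 105) - 37) = 0*(-274*(-56) - 37) = 0*(15344 - 37) = 0*15307 = 0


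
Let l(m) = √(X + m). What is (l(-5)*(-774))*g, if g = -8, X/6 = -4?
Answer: 6192*I*√29 ≈ 33345.0*I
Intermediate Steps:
X = -24 (X = 6*(-4) = -24)
l(m) = √(-24 + m)
(l(-5)*(-774))*g = (√(-24 - 5)*(-774))*(-8) = (√(-29)*(-774))*(-8) = ((I*√29)*(-774))*(-8) = -774*I*√29*(-8) = 6192*I*√29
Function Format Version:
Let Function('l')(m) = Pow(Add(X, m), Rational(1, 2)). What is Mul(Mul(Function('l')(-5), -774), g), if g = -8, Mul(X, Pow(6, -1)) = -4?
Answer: Mul(6192, I, Pow(29, Rational(1, 2))) ≈ Mul(33345., I)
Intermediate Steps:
X = -24 (X = Mul(6, -4) = -24)
Function('l')(m) = Pow(Add(-24, m), Rational(1, 2))
Mul(Mul(Function('l')(-5), -774), g) = Mul(Mul(Pow(Add(-24, -5), Rational(1, 2)), -774), -8) = Mul(Mul(Pow(-29, Rational(1, 2)), -774), -8) = Mul(Mul(Mul(I, Pow(29, Rational(1, 2))), -774), -8) = Mul(Mul(-774, I, Pow(29, Rational(1, 2))), -8) = Mul(6192, I, Pow(29, Rational(1, 2)))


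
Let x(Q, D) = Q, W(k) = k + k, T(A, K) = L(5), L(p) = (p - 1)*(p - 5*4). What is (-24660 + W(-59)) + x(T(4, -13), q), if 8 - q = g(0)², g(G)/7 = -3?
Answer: -24838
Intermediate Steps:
g(G) = -21 (g(G) = 7*(-3) = -21)
L(p) = (-1 + p)*(-20 + p) (L(p) = (-1 + p)*(p - 20) = (-1 + p)*(-20 + p))
T(A, K) = -60 (T(A, K) = 20 + 5² - 21*5 = 20 + 25 - 105 = -60)
W(k) = 2*k
q = -433 (q = 8 - 1*(-21)² = 8 - 1*441 = 8 - 441 = -433)
(-24660 + W(-59)) + x(T(4, -13), q) = (-24660 + 2*(-59)) - 60 = (-24660 - 118) - 60 = -24778 - 60 = -24838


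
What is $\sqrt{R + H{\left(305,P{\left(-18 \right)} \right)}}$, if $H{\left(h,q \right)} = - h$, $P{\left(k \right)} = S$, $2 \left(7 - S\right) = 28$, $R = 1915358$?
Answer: $\sqrt{1915053} \approx 1383.9$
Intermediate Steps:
$S = -7$ ($S = 7 - 14 = -7$)
$P{\left(k \right)} = -7$
$\sqrt{R + H{\left(305,P{\left(-18 \right)} \right)}} = \sqrt{1915358 - 305} = \sqrt{1915053}$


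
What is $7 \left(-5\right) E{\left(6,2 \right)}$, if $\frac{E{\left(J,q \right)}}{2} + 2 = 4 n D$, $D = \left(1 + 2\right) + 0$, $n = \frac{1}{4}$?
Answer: $-70$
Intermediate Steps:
$n = \frac{1}{4} \approx 0.25$
$D = 3$ ($D = 3 + 0 = 3$)
$E{\left(J,q \right)} = 2$ ($E{\left(J,q \right)} = -4 + 2 \cdot 4 \cdot \frac{1}{4} \cdot 3 = -4 + 2 \cdot 1 \cdot 3 = -4 + 2 \cdot 3 = -4 + 6 = 2$)
$7 \left(-5\right) E{\left(6,2 \right)} = 7 \left(-5\right) 2 = \left(-35\right) 2 = -70$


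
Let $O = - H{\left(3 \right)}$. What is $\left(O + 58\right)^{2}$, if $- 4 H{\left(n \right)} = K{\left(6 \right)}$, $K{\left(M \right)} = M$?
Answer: $\frac{14161}{4} \approx 3540.3$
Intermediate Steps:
$H{\left(n \right)} = - \frac{3}{2}$ ($H{\left(n \right)} = \left(- \frac{1}{4}\right) 6 = - \frac{3}{2}$)
$O = \frac{3}{2}$ ($O = \left(-1\right) \left(- \frac{3}{2}\right) = \frac{3}{2} \approx 1.5$)
$\left(O + 58\right)^{2} = \left(\frac{3}{2} + 58\right)^{2} = \left(\frac{119}{2}\right)^{2} = \frac{14161}{4}$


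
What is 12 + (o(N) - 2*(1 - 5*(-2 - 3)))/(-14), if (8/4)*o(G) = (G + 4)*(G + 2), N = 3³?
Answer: -459/28 ≈ -16.393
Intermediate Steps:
N = 27
o(G) = (2 + G)*(4 + G)/2 (o(G) = ((G + 4)*(G + 2))/2 = ((4 + G)*(2 + G))/2 = ((2 + G)*(4 + G))/2 = (2 + G)*(4 + G)/2)
12 + (o(N) - 2*(1 - 5*(-2 - 3)))/(-14) = 12 + ((4 + (½)*27² + 3*27) - 2*(1 - 5*(-2 - 3)))/(-14) = 12 - ((4 + (½)*729 + 81) - 2*(1 - 5*(-5)))/14 = 12 - ((4 + 729/2 + 81) - 2*(1 + 25))/14 = 12 - (899/2 - 2*26)/14 = 12 - (899/2 - 52)/14 = 12 - 1/14*795/2 = 12 - 795/28 = -459/28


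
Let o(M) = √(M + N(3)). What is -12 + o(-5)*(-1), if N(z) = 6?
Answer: -13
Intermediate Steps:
o(M) = √(6 + M) (o(M) = √(M + 6) = √(6 + M))
-12 + o(-5)*(-1) = -12 + √(6 - 5)*(-1) = -12 + √1*(-1) = -12 + 1*(-1) = -12 - 1 = -13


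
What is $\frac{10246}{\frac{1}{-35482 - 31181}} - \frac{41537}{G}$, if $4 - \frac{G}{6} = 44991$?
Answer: $- \frac{184364580148819}{269922} \approx -6.8303 \cdot 10^{8}$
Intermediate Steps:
$G = -269922$ ($G = 24 - 269946 = -269922$)
$\frac{10246}{\frac{1}{-35482 - 31181}} - \frac{41537}{G} = \frac{10246}{\frac{1}{-35482 - 31181}} - \frac{41537}{-269922} = \frac{10246}{\frac{1}{-66663}} - - \frac{41537}{269922} = \frac{10246}{- \frac{1}{66663}} + \frac{41537}{269922} = 10246 \left(-66663\right) + \frac{41537}{269922} = -683029098 + \frac{41537}{269922} = - \frac{184364580148819}{269922}$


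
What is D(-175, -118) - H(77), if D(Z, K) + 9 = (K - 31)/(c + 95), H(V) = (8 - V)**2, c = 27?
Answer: -582089/122 ≈ -4771.2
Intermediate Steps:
D(Z, K) = -1129/122 + K/122 (D(Z, K) = -9 + (K - 31)/(27 + 95) = -9 + (-31 + K)/122 = -9 + (-31 + K)*(1/122) = -9 + (-31/122 + K/122) = -1129/122 + K/122)
D(-175, -118) - H(77) = (-1129/122 + (1/122)*(-118)) - (-8 + 77)**2 = (-1129/122 - 59/61) - 1*69**2 = -1247/122 - 1*4761 = -1247/122 - 4761 = -582089/122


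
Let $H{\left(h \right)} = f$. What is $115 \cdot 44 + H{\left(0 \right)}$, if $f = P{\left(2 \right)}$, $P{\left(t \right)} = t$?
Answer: $5062$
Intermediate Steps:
$f = 2$
$H{\left(h \right)} = 2$
$115 \cdot 44 + H{\left(0 \right)} = 115 \cdot 44 + 2 = 5060 + 2 = 5062$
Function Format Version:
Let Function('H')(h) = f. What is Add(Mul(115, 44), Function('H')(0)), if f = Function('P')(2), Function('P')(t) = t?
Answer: 5062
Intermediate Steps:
f = 2
Function('H')(h) = 2
Add(Mul(115, 44), Function('H')(0)) = Add(Mul(115, 44), 2) = Add(5060, 2) = 5062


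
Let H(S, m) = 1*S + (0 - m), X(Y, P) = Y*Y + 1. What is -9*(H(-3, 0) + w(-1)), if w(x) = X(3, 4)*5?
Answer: -423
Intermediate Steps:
X(Y, P) = 1 + Y**2 (X(Y, P) = Y**2 + 1 = 1 + Y**2)
H(S, m) = S - m
w(x) = 50 (w(x) = (1 + 3**2)*5 = (1 + 9)*5 = 10*5 = 50)
-9*(H(-3, 0) + w(-1)) = -9*((-3 - 1*0) + 50) = -9*((-3 + 0) + 50) = -9*(-3 + 50) = -9*47 = -423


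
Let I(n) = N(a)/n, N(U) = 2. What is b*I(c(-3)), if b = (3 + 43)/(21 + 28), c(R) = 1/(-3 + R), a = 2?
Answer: -552/49 ≈ -11.265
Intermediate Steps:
I(n) = 2/n
b = 46/49 ≈ 0.93878
b*I(c(-3)) = 46*(2/(1/(-3 - 3)))/49 = 46*(2/(1/(-6)))/49 = 46*(2/(-1/6))/49 = 46*(2*(-6))/49 = (46/49)*(-12) = -552/49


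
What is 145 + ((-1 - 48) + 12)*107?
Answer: -3814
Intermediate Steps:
145 + ((-1 - 48) + 12)*107 = 145 + (-49 + 12)*107 = 145 - 37*107 = 145 - 3959 = -3814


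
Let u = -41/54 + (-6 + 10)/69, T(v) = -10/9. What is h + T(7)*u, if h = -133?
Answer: -738982/5589 ≈ -132.22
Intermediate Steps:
T(v) = -10/9 (T(v) = -10*1/9 = -10/9)
u = -871/1242 (u = -41*1/54 + 4*(1/69) = -41/54 + 4/69 = -871/1242 ≈ -0.70129)
h + T(7)*u = -133 - 10/9*(-871/1242) = -133 + 4355/5589 = -738982/5589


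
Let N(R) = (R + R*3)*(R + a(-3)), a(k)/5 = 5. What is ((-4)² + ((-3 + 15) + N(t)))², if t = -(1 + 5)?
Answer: 183184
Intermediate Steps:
t = -6 (t = -1*6 = -6)
a(k) = 25 (a(k) = 5*5 = 25)
N(R) = 4*R*(25 + R) (N(R) = (R + R*3)*(R + 25) = (R + 3*R)*(25 + R) = (4*R)*(25 + R) = 4*R*(25 + R))
((-4)² + ((-3 + 15) + N(t)))² = ((-4)² + ((-3 + 15) + 4*(-6)*(25 - 6)))² = (16 + (12 + 4*(-6)*19))² = (16 + (12 - 456))² = (16 - 444)² = (-428)² = 183184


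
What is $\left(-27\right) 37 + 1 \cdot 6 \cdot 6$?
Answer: $-963$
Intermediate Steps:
$\left(-27\right) 37 + 1 \cdot 6 \cdot 6 = -999 + 6 \cdot 6 = -999 + 36 = -963$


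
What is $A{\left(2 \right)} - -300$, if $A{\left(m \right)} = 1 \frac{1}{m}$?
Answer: $\frac{601}{2} \approx 300.5$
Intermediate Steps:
$A{\left(m \right)} = \frac{1}{m}$
$A{\left(2 \right)} - -300 = \frac{1}{2} - -300 = \frac{1}{2} + 300 = \frac{601}{2}$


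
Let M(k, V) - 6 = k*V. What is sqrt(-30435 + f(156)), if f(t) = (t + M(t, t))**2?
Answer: sqrt(600121569) ≈ 24497.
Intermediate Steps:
M(k, V) = 6 + V*k (M(k, V) = 6 + k*V = 6 + V*k)
f(t) = (6 + t + t**2)**2 (f(t) = (t + (6 + t*t))**2 = (t + (6 + t**2))**2 = (6 + t + t**2)**2)
sqrt(-30435 + f(156)) = sqrt(-30435 + (6 + 156 + 156**2)**2) = sqrt(-30435 + (6 + 156 + 24336)**2) = sqrt(-30435 + 24498**2) = sqrt(-30435 + 600152004) = sqrt(600121569)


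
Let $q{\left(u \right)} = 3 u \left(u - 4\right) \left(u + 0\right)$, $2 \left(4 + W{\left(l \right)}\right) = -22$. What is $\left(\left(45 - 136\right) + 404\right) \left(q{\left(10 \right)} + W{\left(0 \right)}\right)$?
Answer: $558705$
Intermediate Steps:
$W{\left(l \right)} = -15$ ($W{\left(l \right)} = -4 + \frac{1}{2} \left(-22\right) = -4 - 11 = -15$)
$q{\left(u \right)} = 3 u^{2} \left(-4 + u\right)$ ($q{\left(u \right)} = 3 u \left(-4 + u\right) u = 3 u u \left(-4 + u\right) = 3 u^{2} \left(-4 + u\right)$)
$\left(\left(45 - 136\right) + 404\right) \left(q{\left(10 \right)} + W{\left(0 \right)}\right) = \left(\left(45 - 136\right) + 404\right) \left(3 \cdot 10^{2} \left(-4 + 10\right) - 15\right) = \left(\left(45 - 136\right) + 404\right) \left(3 \cdot 100 \cdot 6 - 15\right) = \left(-91 + 404\right) \left(1800 - 15\right) = 313 \cdot 1785 = 558705$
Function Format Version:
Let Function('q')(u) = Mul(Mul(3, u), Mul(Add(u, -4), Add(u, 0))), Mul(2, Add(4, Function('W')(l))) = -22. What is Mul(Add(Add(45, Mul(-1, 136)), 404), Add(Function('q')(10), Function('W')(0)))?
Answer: 558705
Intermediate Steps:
Function('W')(l) = -15 (Function('W')(l) = Add(-4, Mul(Rational(1, 2), -22)) = Add(-4, -11) = -15)
Function('q')(u) = Mul(3, Pow(u, 2), Add(-4, u)) (Function('q')(u) = Mul(Mul(3, u), Mul(Add(-4, u), u)) = Mul(Mul(3, u), Mul(u, Add(-4, u))) = Mul(3, Pow(u, 2), Add(-4, u)))
Mul(Add(Add(45, Mul(-1, 136)), 404), Add(Function('q')(10), Function('W')(0))) = Mul(Add(Add(45, Mul(-1, 136)), 404), Add(Mul(3, Pow(10, 2), Add(-4, 10)), -15)) = Mul(Add(Add(45, -136), 404), Add(Mul(3, 100, 6), -15)) = Mul(Add(-91, 404), Add(1800, -15)) = Mul(313, 1785) = 558705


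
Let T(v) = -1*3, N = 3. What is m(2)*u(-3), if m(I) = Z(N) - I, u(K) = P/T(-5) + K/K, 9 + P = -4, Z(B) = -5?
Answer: -112/3 ≈ -37.333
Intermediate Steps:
T(v) = -3
P = -13 (P = -9 - 4 = -13)
u(K) = 16/3 (u(K) = -13/(-3) + K/K = -13*(-⅓) + 1 = 13/3 + 1 = 16/3)
m(I) = -5 - I
m(2)*u(-3) = (-5 - 1*2)*(16/3) = (-5 - 2)*(16/3) = -7*16/3 = -112/3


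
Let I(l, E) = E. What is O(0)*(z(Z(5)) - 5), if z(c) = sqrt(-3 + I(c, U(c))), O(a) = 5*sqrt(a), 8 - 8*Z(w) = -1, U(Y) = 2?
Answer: 0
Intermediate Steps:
Z(w) = 9/8 (Z(w) = 1 - 1/8*(-1) = 1 + 1/8 = 9/8)
z(c) = I (z(c) = sqrt(-3 + 2) = sqrt(-1) = I)
O(0)*(z(Z(5)) - 5) = (5*sqrt(0))*(I - 5) = (5*0)*(-5 + I) = 0*(-5 + I) = 0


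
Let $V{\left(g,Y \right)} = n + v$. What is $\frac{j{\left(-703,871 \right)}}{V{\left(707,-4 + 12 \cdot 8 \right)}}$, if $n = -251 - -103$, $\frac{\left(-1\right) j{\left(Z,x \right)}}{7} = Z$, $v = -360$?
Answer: $- \frac{4921}{508} \approx -9.687$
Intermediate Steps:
$j{\left(Z,x \right)} = - 7 Z$
$n = -148$ ($n = -251 + 103 = -148$)
$V{\left(g,Y \right)} = -508$ ($V{\left(g,Y \right)} = -148 - 360 = -508$)
$\frac{j{\left(-703,871 \right)}}{V{\left(707,-4 + 12 \cdot 8 \right)}} = \frac{\left(-7\right) \left(-703\right)}{-508} = 4921 \left(- \frac{1}{508}\right) = - \frac{4921}{508}$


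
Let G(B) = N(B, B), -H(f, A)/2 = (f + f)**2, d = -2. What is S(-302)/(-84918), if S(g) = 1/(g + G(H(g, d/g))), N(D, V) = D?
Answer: 1/61984535412 ≈ 1.6133e-11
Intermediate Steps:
H(f, A) = -8*f**2 (H(f, A) = -2*(f + f)**2 = -2*4*f**2 = -8*f**2)
G(B) = B
S(g) = 1/(g - 8*g**2)
S(-302)/(-84918) = -1/(-302*(-1 + 8*(-302)))/(-84918) = -1*(-1/302)/(-1 - 2416)*(-1/84918) = -1*(-1/302)/(-2417)*(-1/84918) = -1*(-1/302)*(-1/2417)*(-1/84918) = -1/729934*(-1/84918) = 1/61984535412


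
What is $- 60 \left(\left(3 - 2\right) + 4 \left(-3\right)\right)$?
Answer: $660$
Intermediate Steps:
$- 60 \left(\left(3 - 2\right) + 4 \left(-3\right)\right) = - 60 \left(\left(3 - 2\right) - 12\right) = - 60 \left(1 - 12\right) = \left(-60\right) \left(-11\right) = 660$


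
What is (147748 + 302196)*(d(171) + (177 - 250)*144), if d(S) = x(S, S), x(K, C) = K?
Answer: -4652870904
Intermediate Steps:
d(S) = S
(147748 + 302196)*(d(171) + (177 - 250)*144) = (147748 + 302196)*(171 + (177 - 250)*144) = 449944*(171 - 73*144) = 449944*(171 - 10512) = 449944*(-10341) = -4652870904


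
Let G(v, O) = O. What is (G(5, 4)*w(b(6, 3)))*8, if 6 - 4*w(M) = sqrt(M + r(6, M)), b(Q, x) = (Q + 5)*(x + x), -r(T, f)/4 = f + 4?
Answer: 48 - 8*I*sqrt(214) ≈ 48.0 - 117.03*I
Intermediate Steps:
r(T, f) = -16 - 4*f (r(T, f) = -4*(f + 4) = -4*(4 + f) = -16 - 4*f)
b(Q, x) = 2*x*(5 + Q) (b(Q, x) = (5 + Q)*(2*x) = 2*x*(5 + Q))
w(M) = 3/2 - sqrt(-16 - 3*M)/4 (w(M) = 3/2 - sqrt(M + (-16 - 4*M))/4 = 3/2 - sqrt(-16 - 3*M)/4)
(G(5, 4)*w(b(6, 3)))*8 = (4*(3/2 - sqrt(-16 - 6*3*(5 + 6))/4))*8 = (4*(3/2 - sqrt(-16 - 6*3*11)/4))*8 = (4*(3/2 - sqrt(-16 - 3*66)/4))*8 = (4*(3/2 - sqrt(-16 - 198)/4))*8 = (4*(3/2 - I*sqrt(214)/4))*8 = (6 - I*sqrt(214))*8 = 48 - 8*I*sqrt(214)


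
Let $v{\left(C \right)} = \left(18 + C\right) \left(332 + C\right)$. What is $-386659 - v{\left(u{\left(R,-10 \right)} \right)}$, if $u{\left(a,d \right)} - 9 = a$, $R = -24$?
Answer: $-387610$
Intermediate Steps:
$u{\left(a,d \right)} = 9 + a$
$-386659 - v{\left(u{\left(R,-10 \right)} \right)} = -386659 - \left(5976 + \left(9 - 24\right)^{2} + 350 \left(9 - 24\right)\right) = -386659 - \left(5976 + \left(-15\right)^{2} + 350 \left(-15\right)\right) = -386659 - \left(5976 + 225 - 5250\right) = -386659 - 951 = -387610$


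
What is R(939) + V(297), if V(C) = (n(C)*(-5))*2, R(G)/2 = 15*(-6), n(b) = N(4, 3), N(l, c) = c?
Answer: -210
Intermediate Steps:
n(b) = 3
R(G) = -180 (R(G) = 2*(15*(-6)) = 2*(-90) = -180)
V(C) = -30 (V(C) = (3*(-5))*2 = -15*2 = -30)
R(939) + V(297) = -180 - 30 = -210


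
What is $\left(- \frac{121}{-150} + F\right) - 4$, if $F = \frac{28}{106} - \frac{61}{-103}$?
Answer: $- \frac{1913611}{818850} \approx -2.3369$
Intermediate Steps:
$F = \frac{4675}{5459}$ ($F = 28 \cdot \frac{1}{106} - - \frac{61}{103} = \frac{14}{53} + \frac{61}{103} = \frac{4675}{5459} \approx 0.85638$)
$\left(- \frac{121}{-150} + F\right) - 4 = \left(- \frac{121}{-150} + \frac{4675}{5459}\right) - 4 = \left(\left(-121\right) \left(- \frac{1}{150}\right) + \frac{4675}{5459}\right) - 4 = \left(\frac{121}{150} + \frac{4675}{5459}\right) - 4 = \frac{1361789}{818850} - 4 = - \frac{1913611}{818850}$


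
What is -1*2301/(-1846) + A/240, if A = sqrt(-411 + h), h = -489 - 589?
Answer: 177/142 + I*sqrt(1489)/240 ≈ 1.2465 + 0.16078*I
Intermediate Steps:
h = -1078
A = I*sqrt(1489) (A = sqrt(-411 - 1078) = sqrt(-1489) = I*sqrt(1489) ≈ 38.588*I)
-1*2301/(-1846) + A/240 = -1*2301/(-1846) + (I*sqrt(1489))/240 = -2301*(-1/1846) + (I*sqrt(1489))*(1/240) = 177/142 + I*sqrt(1489)/240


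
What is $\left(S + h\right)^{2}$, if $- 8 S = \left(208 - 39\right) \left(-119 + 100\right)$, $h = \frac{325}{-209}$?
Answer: $\frac{446890913001}{2795584} \approx 1.5986 \cdot 10^{5}$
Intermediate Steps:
$h = - \frac{325}{209}$ ($h = 325 \left(- \frac{1}{209}\right) = - \frac{325}{209} \approx -1.555$)
$S = \frac{3211}{8}$ ($S = - \frac{\left(208 - 39\right) \left(-119 + 100\right)}{8} = - \frac{169 \left(-19\right)}{8} = \left(- \frac{1}{8}\right) \left(-3211\right) = \frac{3211}{8} \approx 401.38$)
$\left(S + h\right)^{2} = \left(\frac{3211}{8} - \frac{325}{209}\right)^{2} = \left(\frac{668499}{1672}\right)^{2} = \frac{446890913001}{2795584}$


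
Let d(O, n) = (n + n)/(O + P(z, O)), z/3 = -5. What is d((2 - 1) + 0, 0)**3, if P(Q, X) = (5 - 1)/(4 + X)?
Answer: 0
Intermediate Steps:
z = -15 (z = 3*(-5) = -15)
P(Q, X) = 4/(4 + X)
d(O, n) = 2*n/(O + 4/(4 + O)) (d(O, n) = (n + n)/(O + 4/(4 + O)) = (2*n)/(O + 4/(4 + O)) = 2*n/(O + 4/(4 + O)))
d((2 - 1) + 0, 0)**3 = (2*0*(4 + ((2 - 1) + 0))/(4 + ((2 - 1) + 0)*(4 + ((2 - 1) + 0))))**3 = (2*0*(4 + (1 + 0))/(4 + (1 + 0)*(4 + (1 + 0))))**3 = (2*0*(4 + 1)/(4 + 1*(4 + 1)))**3 = (2*0*5/(4 + 1*5))**3 = (2*0*5/(4 + 5))**3 = (2*0*5/9)**3 = (2*0*(1/9)*5)**3 = 0**3 = 0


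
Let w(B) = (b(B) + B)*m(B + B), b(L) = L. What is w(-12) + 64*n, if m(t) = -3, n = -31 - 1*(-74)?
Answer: 2824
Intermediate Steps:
n = 43 (n = -31 + 74 = 43)
w(B) = -6*B (w(B) = (B + B)*(-3) = (2*B)*(-3) = -6*B)
w(-12) + 64*n = -6*(-12) + 64*43 = 72 + 2752 = 2824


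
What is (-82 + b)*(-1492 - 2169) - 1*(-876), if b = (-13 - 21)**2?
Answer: -3931038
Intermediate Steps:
b = 1156 (b = (-34)**2 = 1156)
(-82 + b)*(-1492 - 2169) - 1*(-876) = (-82 + 1156)*(-1492 - 2169) - 1*(-876) = 1074*(-3661) + 876 = -3931914 + 876 = -3931038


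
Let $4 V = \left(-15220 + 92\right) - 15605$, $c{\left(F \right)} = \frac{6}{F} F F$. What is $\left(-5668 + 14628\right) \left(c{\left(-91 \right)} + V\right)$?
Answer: $-73734080$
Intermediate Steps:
$c{\left(F \right)} = 6 F$
$V = - \frac{30733}{4}$ ($V = \frac{\left(-15220 + 92\right) - 15605}{4} = \frac{-15128 - 15605}{4} = \frac{1}{4} \left(-30733\right) = - \frac{30733}{4} \approx -7683.3$)
$\left(-5668 + 14628\right) \left(c{\left(-91 \right)} + V\right) = \left(-5668 + 14628\right) \left(6 \left(-91\right) - \frac{30733}{4}\right) = 8960 \left(-546 - \frac{30733}{4}\right) = 8960 \left(- \frac{32917}{4}\right) = -73734080$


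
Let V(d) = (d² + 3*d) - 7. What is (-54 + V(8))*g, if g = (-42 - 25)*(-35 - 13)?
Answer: 86832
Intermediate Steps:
V(d) = -7 + d² + 3*d
g = 3216 (g = -67*(-48) = 3216)
(-54 + V(8))*g = (-54 + (-7 + 8² + 3*8))*3216 = (-54 + (-7 + 64 + 24))*3216 = (-54 + 81)*3216 = 27*3216 = 86832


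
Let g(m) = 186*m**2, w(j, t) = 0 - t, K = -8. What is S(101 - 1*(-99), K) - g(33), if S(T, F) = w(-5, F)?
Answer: -202546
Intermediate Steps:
w(j, t) = -t
S(T, F) = -F
S(101 - 1*(-99), K) - g(33) = -1*(-8) - 186*33**2 = 8 - 186*1089 = 8 - 1*202554 = 8 - 202554 = -202546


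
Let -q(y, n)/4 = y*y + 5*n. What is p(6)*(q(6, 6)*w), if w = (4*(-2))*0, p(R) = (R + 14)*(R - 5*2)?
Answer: 0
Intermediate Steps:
p(R) = (-10 + R)*(14 + R) (p(R) = (14 + R)*(R - 10) = (14 + R)*(-10 + R) = (-10 + R)*(14 + R))
q(y, n) = -20*n - 4*y² (q(y, n) = -4*(y*y + 5*n) = -4*(y² + 5*n) = -20*n - 4*y²)
w = 0 (w = -8*0 = 0)
p(6)*(q(6, 6)*w) = (-140 + 6² + 4*6)*((-20*6 - 4*6²)*0) = (-140 + 36 + 24)*((-120 - 4*36)*0) = -80*(-120 - 144)*0 = -(-21120)*0 = -80*0 = 0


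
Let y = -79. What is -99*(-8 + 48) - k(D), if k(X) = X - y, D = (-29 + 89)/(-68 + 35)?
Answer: -44409/11 ≈ -4037.2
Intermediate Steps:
D = -20/11 (D = 60/(-33) = 60*(-1/33) = -20/11 ≈ -1.8182)
k(X) = 79 + X (k(X) = X - 1*(-79) = X + 79 = 79 + X)
-99*(-8 + 48) - k(D) = -99*(-8 + 48) - (79 - 20/11) = -99*40 - 1*849/11 = -3960 - 849/11 = -44409/11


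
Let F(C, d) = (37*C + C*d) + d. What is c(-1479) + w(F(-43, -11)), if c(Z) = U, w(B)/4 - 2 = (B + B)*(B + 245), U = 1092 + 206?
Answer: 7985594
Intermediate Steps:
F(C, d) = d + 37*C + C*d
U = 1298
w(B) = 8 + 8*B*(245 + B) (w(B) = 8 + 4*((B + B)*(B + 245)) = 8 + 4*((2*B)*(245 + B)) = 8 + 4*(2*B*(245 + B)) = 8 + 8*B*(245 + B))
c(Z) = 1298
c(-1479) + w(F(-43, -11)) = 1298 + (8 + 8*(-11 + 37*(-43) - 43*(-11))**2 + 1960*(-11 + 37*(-43) - 43*(-11))) = 1298 + (8 + 8*(-11 - 1591 + 473)**2 + 1960*(-11 - 1591 + 473)) = 1298 + (8 + 8*(-1129)**2 + 1960*(-1129)) = 1298 + (8 + 8*1274641 - 2212840) = 1298 + (8 + 10197128 - 2212840) = 1298 + 7984296 = 7985594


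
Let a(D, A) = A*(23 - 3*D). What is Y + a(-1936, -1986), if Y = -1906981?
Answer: -13487347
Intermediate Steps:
Y + a(-1936, -1986) = -1906981 - 1986*(23 - 3*(-1936)) = -1906981 - 1986*(23 + 5808) = -1906981 - 1986*5831 = -1906981 - 11580366 = -13487347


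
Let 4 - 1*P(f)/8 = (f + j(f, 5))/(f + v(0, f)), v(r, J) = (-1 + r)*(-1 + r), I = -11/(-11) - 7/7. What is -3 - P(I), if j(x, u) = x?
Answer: -35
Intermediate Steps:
I = 0 (I = -11*(-1/11) - 7*1/7 = 1 - 1 = 0)
v(r, J) = (-1 + r)**2
P(f) = 32 - 16*f/(1 + f) (P(f) = 32 - 8*(f + f)/(f + (-1 + 0)**2) = 32 - 8*2*f/(f + (-1)**2) = 32 - 8*2*f/(f + 1) = 32 - 8*2*f/(1 + f) = 32 - 16*f/(1 + f))
-3 - P(I) = -3 - 16*(2 + 0)/(1 + 0) = -3 - 16*2/1 = -3 - 16*2 = -3 - 1*32 = -3 - 32 = -35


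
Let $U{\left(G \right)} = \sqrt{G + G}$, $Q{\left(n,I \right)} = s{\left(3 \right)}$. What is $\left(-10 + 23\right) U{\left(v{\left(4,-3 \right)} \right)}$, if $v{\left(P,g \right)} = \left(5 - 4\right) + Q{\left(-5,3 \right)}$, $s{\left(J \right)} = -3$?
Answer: $26 i \approx 26.0 i$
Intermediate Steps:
$Q{\left(n,I \right)} = -3$
$v{\left(P,g \right)} = -2$ ($v{\left(P,g \right)} = \left(5 - 4\right) - 3 = 1 - 3 = -2$)
$U{\left(G \right)} = \sqrt{2} \sqrt{G}$ ($U{\left(G \right)} = \sqrt{2 G} = \sqrt{2} \sqrt{G}$)
$\left(-10 + 23\right) U{\left(v{\left(4,-3 \right)} \right)} = \left(-10 + 23\right) \sqrt{2} \sqrt{-2} = 13 \sqrt{2} i \sqrt{2} = 13 \cdot 2 i = 26 i$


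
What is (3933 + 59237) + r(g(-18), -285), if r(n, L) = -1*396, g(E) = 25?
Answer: 62774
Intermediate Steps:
r(n, L) = -396
(3933 + 59237) + r(g(-18), -285) = (3933 + 59237) - 396 = 63170 - 396 = 62774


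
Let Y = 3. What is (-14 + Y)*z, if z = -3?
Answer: 33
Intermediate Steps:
(-14 + Y)*z = (-14 + 3)*(-3) = -11*(-3) = 33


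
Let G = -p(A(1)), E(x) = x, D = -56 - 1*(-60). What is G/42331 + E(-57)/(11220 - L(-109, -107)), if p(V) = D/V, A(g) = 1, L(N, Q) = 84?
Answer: -819137/157132672 ≈ -0.0052130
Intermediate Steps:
D = 4 (D = -56 + 60 = 4)
p(V) = 4/V
G = -4 (G = -4/1 = -4 ≈ -4.0000)
G/42331 + E(-57)/(11220 - L(-109, -107)) = -4/42331 - 57/(11220 - 1*84) = -4*1/42331 - 57/(11220 - 84) = -4/42331 - 57/11136 = -4/42331 - 57*1/11136 = -4/42331 - 19/3712 = -819137/157132672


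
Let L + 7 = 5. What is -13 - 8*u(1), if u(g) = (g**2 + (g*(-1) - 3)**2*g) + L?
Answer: -133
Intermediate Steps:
L = -2 (L = -7 + 5 = -2)
u(g) = -2 + g**2 + g*(-3 - g)**2 (u(g) = (g**2 + (g*(-1) - 3)**2*g) - 2 = (g**2 + (-g - 3)**2*g) - 2 = (g**2 + (-3 - g)**2*g) - 2 = (g**2 + g*(-3 - g)**2) - 2 = -2 + g**2 + g*(-3 - g)**2)
-13 - 8*u(1) = -13 - 8*(-2 + 1**2 + 1*(3 + 1)**2) = -13 - 8*(-2 + 1 + 1*4**2) = -13 - 8*(-2 + 1 + 1*16) = -13 - 8*(-2 + 1 + 16) = -13 - 8*15 = -13 - 120 = -133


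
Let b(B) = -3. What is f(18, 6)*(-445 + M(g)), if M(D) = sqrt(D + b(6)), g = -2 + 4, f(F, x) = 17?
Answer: -7565 + 17*I ≈ -7565.0 + 17.0*I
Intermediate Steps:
g = 2
M(D) = sqrt(-3 + D) (M(D) = sqrt(D - 3) = sqrt(-3 + D))
f(18, 6)*(-445 + M(g)) = 17*(-445 + sqrt(-3 + 2)) = 17*(-445 + sqrt(-1)) = 17*(-445 + I) = -7565 + 17*I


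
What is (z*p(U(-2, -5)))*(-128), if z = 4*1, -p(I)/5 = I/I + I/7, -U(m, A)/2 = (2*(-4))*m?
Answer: -64000/7 ≈ -9142.9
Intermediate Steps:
U(m, A) = 16*m (U(m, A) = -2*2*(-4)*m = -(-16)*m = 16*m)
p(I) = -5 - 5*I/7 (p(I) = -5*(I/I + I/7) = -5*(1 + I*(⅐)) = -5*(1 + I/7) = -5 - 5*I/7)
z = 4
(z*p(U(-2, -5)))*(-128) = (4*(-5 - 80*(-2)/7))*(-128) = (4*(-5 - 5/7*(-32)))*(-128) = (4*(-5 + 160/7))*(-128) = (4*(125/7))*(-128) = (500/7)*(-128) = -64000/7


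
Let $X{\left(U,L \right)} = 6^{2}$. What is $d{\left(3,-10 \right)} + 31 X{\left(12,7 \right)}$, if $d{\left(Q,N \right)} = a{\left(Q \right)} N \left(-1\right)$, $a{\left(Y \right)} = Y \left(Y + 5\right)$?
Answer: $1356$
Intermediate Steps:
$a{\left(Y \right)} = Y \left(5 + Y\right)$
$d{\left(Q,N \right)} = - N Q \left(5 + Q\right)$ ($d{\left(Q,N \right)} = Q \left(5 + Q\right) N \left(-1\right) = N Q \left(5 + Q\right) \left(-1\right) = - N Q \left(5 + Q\right)$)
$X{\left(U,L \right)} = 36$
$d{\left(3,-10 \right)} + 31 X{\left(12,7 \right)} = \left(-1\right) \left(-10\right) 3 \left(5 + 3\right) + 31 \cdot 36 = \left(-1\right) \left(-10\right) 3 \cdot 8 + 1116 = 240 + 1116 = 1356$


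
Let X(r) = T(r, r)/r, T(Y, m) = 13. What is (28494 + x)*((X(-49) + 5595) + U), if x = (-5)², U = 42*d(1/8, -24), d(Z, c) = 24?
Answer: 9226866146/49 ≈ 1.8830e+8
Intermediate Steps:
U = 1008 (U = 42*24 = 1008)
x = 25
X(r) = 13/r
(28494 + x)*((X(-49) + 5595) + U) = (28494 + 25)*((13/(-49) + 5595) + 1008) = 28519*((13*(-1/49) + 5595) + 1008) = 28519*((-13/49 + 5595) + 1008) = 28519*(274142/49 + 1008) = 28519*(323534/49) = 9226866146/49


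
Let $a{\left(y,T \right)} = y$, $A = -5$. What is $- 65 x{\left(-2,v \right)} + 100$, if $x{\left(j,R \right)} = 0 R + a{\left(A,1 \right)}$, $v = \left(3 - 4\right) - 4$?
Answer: $425$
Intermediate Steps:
$v = -5$ ($v = -1 - 4 = -5$)
$x{\left(j,R \right)} = -5$ ($x{\left(j,R \right)} = 0 R - 5 = 0 - 5 = -5$)
$- 65 x{\left(-2,v \right)} + 100 = \left(-65\right) \left(-5\right) + 100 = 325 + 100 = 425$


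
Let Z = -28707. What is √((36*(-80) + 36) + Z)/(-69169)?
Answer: -I*√31551/69169 ≈ -0.002568*I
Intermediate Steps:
√((36*(-80) + 36) + Z)/(-69169) = √((36*(-80) + 36) - 28707)/(-69169) = √((-2880 + 36) - 28707)*(-1/69169) = √(-2844 - 28707)*(-1/69169) = √(-31551)*(-1/69169) = (I*√31551)*(-1/69169) = -I*√31551/69169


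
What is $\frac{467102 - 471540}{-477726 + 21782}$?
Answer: $\frac{2219}{227972} \approx 0.0097336$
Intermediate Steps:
$\frac{467102 - 471540}{-477726 + 21782} = - \frac{4438}{-455944} = \left(-4438\right) \left(- \frac{1}{455944}\right) = \frac{2219}{227972}$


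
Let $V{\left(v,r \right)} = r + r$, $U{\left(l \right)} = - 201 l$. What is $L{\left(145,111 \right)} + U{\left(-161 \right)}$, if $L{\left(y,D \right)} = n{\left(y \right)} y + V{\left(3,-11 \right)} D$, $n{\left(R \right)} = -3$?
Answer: $29484$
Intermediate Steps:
$V{\left(v,r \right)} = 2 r$
$L{\left(y,D \right)} = - 22 D - 3 y$ ($L{\left(y,D \right)} = - 3 y + 2 \left(-11\right) D = - 3 y - 22 D = - 22 D - 3 y$)
$L{\left(145,111 \right)} + U{\left(-161 \right)} = \left(\left(-22\right) 111 - 435\right) - -32361 = \left(-2442 - 435\right) + 32361 = -2877 + 32361 = 29484$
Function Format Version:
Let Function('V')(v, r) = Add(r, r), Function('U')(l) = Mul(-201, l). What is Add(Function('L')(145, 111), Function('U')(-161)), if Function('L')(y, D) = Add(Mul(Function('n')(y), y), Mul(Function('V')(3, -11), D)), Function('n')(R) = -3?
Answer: 29484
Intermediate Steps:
Function('V')(v, r) = Mul(2, r)
Function('L')(y, D) = Add(Mul(-22, D), Mul(-3, y)) (Function('L')(y, D) = Add(Mul(-3, y), Mul(Mul(2, -11), D)) = Add(Mul(-3, y), Mul(-22, D)) = Add(Mul(-22, D), Mul(-3, y)))
Add(Function('L')(145, 111), Function('U')(-161)) = Add(Add(Mul(-22, 111), Mul(-3, 145)), Mul(-201, -161)) = Add(Add(-2442, -435), 32361) = Add(-2877, 32361) = 29484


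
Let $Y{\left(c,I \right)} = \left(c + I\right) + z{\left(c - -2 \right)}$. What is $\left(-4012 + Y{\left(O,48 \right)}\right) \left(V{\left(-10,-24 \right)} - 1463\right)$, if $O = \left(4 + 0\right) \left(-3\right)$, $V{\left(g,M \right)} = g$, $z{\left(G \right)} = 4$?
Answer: $5850756$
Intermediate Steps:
$O = -12$ ($O = 4 \left(-3\right) = -12$)
$Y{\left(c,I \right)} = 4 + I + c$ ($Y{\left(c,I \right)} = \left(c + I\right) + 4 = \left(I + c\right) + 4 = 4 + I + c$)
$\left(-4012 + Y{\left(O,48 \right)}\right) \left(V{\left(-10,-24 \right)} - 1463\right) = \left(-4012 + \left(4 + 48 - 12\right)\right) \left(-10 - 1463\right) = \left(-4012 + 40\right) \left(-1473\right) = \left(-3972\right) \left(-1473\right) = 5850756$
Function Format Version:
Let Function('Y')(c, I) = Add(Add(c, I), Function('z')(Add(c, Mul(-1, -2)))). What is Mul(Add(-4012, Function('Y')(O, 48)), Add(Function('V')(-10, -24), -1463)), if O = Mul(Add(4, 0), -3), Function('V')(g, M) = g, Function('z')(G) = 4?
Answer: 5850756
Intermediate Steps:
O = -12 (O = Mul(4, -3) = -12)
Function('Y')(c, I) = Add(4, I, c) (Function('Y')(c, I) = Add(Add(c, I), 4) = Add(Add(I, c), 4) = Add(4, I, c))
Mul(Add(-4012, Function('Y')(O, 48)), Add(Function('V')(-10, -24), -1463)) = Mul(Add(-4012, Add(4, 48, -12)), Add(-10, -1463)) = Mul(Add(-4012, 40), -1473) = Mul(-3972, -1473) = 5850756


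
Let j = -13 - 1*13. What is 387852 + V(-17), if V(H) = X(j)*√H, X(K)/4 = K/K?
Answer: 387852 + 4*I*√17 ≈ 3.8785e+5 + 16.492*I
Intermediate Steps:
j = -26 (j = -13 - 13 = -26)
X(K) = 4 (X(K) = 4*(K/K) = 4*1 = 4)
V(H) = 4*√H
387852 + V(-17) = 387852 + 4*√(-17) = 387852 + 4*(I*√17) = 387852 + 4*I*√17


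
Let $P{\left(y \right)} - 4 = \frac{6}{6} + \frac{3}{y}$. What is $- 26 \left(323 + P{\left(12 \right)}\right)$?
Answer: $- \frac{17069}{2} \approx -8534.5$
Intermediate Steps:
$P{\left(y \right)} = 5 + \frac{3}{y}$ ($P{\left(y \right)} = 4 + \left(\frac{6}{6} + \frac{3}{y}\right) = 4 + \left(6 \cdot \frac{1}{6} + \frac{3}{y}\right) = 4 + \left(1 + \frac{3}{y}\right) = 5 + \frac{3}{y}$)
$- 26 \left(323 + P{\left(12 \right)}\right) = - 26 \left(323 + \left(5 + \frac{3}{12}\right)\right) = - 26 \left(323 + \left(5 + 3 \cdot \frac{1}{12}\right)\right) = - 26 \left(323 + \left(5 + \frac{1}{4}\right)\right) = - 26 \left(323 + \frac{21}{4}\right) = \left(-26\right) \frac{1313}{4} = - \frac{17069}{2}$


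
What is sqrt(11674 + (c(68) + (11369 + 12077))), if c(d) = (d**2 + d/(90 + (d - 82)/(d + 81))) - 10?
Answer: sqrt(1542066159)/197 ≈ 199.34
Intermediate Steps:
c(d) = -10 + d**2 + d/(90 + (-82 + d)/(81 + d)) (c(d) = (d**2 + d/(90 + (-82 + d)/(81 + d))) - 10 = -10 + d**2 + d/(90 + (-82 + d)/(81 + d)))
sqrt(11674 + (c(68) + (11369 + 12077))) = sqrt(11674 + ((-72080 - 829*68 + 91*68**3 + 7209*68**2)/(7208 + 91*68) + (11369 + 12077))) = sqrt(11674 + ((-72080 - 56372 + 91*314432 + 7209*4624)/(7208 + 6188) + 23446)) = sqrt(11674 + ((-72080 - 56372 + 28613312 + 33334416)/13396 + 23446)) = sqrt(11674 + ((1/13396)*61819276 + 23446)) = sqrt(11674 + (909107/197 + 23446)) = sqrt(11674 + 5527969/197) = sqrt(7827747/197) = sqrt(1542066159)/197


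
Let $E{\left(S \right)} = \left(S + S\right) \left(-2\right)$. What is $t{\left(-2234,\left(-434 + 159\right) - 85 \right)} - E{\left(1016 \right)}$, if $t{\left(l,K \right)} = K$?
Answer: $3704$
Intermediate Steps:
$E{\left(S \right)} = - 4 S$ ($E{\left(S \right)} = 2 S \left(-2\right) = - 4 S$)
$t{\left(-2234,\left(-434 + 159\right) - 85 \right)} - E{\left(1016 \right)} = \left(\left(-434 + 159\right) - 85\right) - \left(-4\right) 1016 = \left(-275 - 85\right) - -4064 = -360 + 4064 = 3704$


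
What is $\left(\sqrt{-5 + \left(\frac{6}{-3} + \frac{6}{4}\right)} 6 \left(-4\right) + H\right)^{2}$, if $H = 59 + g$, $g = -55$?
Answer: $-3152 - 96 i \sqrt{22} \approx -3152.0 - 450.28 i$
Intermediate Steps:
$H = 4$ ($H = 59 - 55 = 4$)
$\left(\sqrt{-5 + \left(\frac{6}{-3} + \frac{6}{4}\right)} 6 \left(-4\right) + H\right)^{2} = \left(\sqrt{-5 + \left(\frac{6}{-3} + \frac{6}{4}\right)} 6 \left(-4\right) + 4\right)^{2} = \left(\sqrt{-5 + \left(6 \left(- \frac{1}{3}\right) + 6 \cdot \frac{1}{4}\right)} 6 \left(-4\right) + 4\right)^{2} = \left(\sqrt{-5 + \left(-2 + \frac{3}{2}\right)} 6 \left(-4\right) + 4\right)^{2} = \left(\sqrt{-5 - \frac{1}{2}} \cdot 6 \left(-4\right) + 4\right)^{2} = \left(\sqrt{- \frac{11}{2}} \cdot 6 \left(-4\right) + 4\right)^{2} = \left(\frac{i \sqrt{22}}{2} \cdot 6 \left(-4\right) + 4\right)^{2} = \left(3 i \sqrt{22} \left(-4\right) + 4\right)^{2} = \left(- 12 i \sqrt{22} + 4\right)^{2} = \left(4 - 12 i \sqrt{22}\right)^{2}$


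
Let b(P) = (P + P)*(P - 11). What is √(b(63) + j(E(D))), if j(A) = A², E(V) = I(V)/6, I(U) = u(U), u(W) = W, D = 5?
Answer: √235897/6 ≈ 80.949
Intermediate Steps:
I(U) = U
b(P) = 2*P*(-11 + P) (b(P) = (2*P)*(-11 + P) = 2*P*(-11 + P))
E(V) = V/6
√(b(63) + j(E(D))) = √(2*63*(-11 + 63) + ((⅙)*5)²) = √(2*63*52 + (⅚)²) = √(6552 + 25/36) = √(235897/36) = √235897/6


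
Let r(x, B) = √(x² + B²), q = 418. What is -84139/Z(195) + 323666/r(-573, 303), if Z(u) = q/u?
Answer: -1491555/38 + 161833*√46682/70023 ≈ -38752.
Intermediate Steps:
Z(u) = 418/u
r(x, B) = √(B² + x²)
-84139/Z(195) + 323666/r(-573, 303) = -84139/(418/195) + 323666/(√(303² + (-573)²)) = -84139/(418*(1/195)) + 323666/(√(91809 + 328329)) = -84139/418/195 + 323666/(√420138) = -84139*195/418 + 323666/((3*√46682)) = -1491555/38 + 323666*(√46682/140046) = -1491555/38 + 161833*√46682/70023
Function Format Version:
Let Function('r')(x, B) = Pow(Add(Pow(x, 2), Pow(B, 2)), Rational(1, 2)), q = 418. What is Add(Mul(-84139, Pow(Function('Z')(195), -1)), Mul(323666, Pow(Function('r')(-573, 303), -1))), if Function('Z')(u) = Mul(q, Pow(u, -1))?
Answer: Add(Rational(-1491555, 38), Mul(Rational(161833, 70023), Pow(46682, Rational(1, 2)))) ≈ -38752.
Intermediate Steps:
Function('Z')(u) = Mul(418, Pow(u, -1))
Function('r')(x, B) = Pow(Add(Pow(B, 2), Pow(x, 2)), Rational(1, 2))
Add(Mul(-84139, Pow(Function('Z')(195), -1)), Mul(323666, Pow(Function('r')(-573, 303), -1))) = Add(Mul(-84139, Pow(Mul(418, Pow(195, -1)), -1)), Mul(323666, Pow(Pow(Add(Pow(303, 2), Pow(-573, 2)), Rational(1, 2)), -1))) = Add(Mul(-84139, Pow(Mul(418, Rational(1, 195)), -1)), Mul(323666, Pow(Pow(Add(91809, 328329), Rational(1, 2)), -1))) = Add(Mul(-84139, Pow(Rational(418, 195), -1)), Mul(323666, Pow(Pow(420138, Rational(1, 2)), -1))) = Add(Mul(-84139, Rational(195, 418)), Mul(323666, Pow(Mul(3, Pow(46682, Rational(1, 2))), -1))) = Add(Rational(-1491555, 38), Mul(323666, Mul(Rational(1, 140046), Pow(46682, Rational(1, 2))))) = Add(Rational(-1491555, 38), Mul(Rational(161833, 70023), Pow(46682, Rational(1, 2))))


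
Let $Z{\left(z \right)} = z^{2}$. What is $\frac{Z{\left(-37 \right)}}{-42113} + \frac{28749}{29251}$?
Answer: $\frac{1170662018}{1231847363} \approx 0.95033$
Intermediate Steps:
$\frac{Z{\left(-37 \right)}}{-42113} + \frac{28749}{29251} = \frac{\left(-37\right)^{2}}{-42113} + \frac{28749}{29251} = 1369 \left(- \frac{1}{42113}\right) + 28749 \cdot \frac{1}{29251} = - \frac{1369}{42113} + \frac{28749}{29251} = \frac{1170662018}{1231847363}$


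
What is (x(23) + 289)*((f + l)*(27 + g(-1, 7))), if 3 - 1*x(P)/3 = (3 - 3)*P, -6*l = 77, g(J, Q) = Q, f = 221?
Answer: 6327434/3 ≈ 2.1091e+6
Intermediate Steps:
l = -77/6 (l = -1/6*77 = -77/6 ≈ -12.833)
x(P) = 9 (x(P) = 9 - 3*(3 - 3)*P = 9 - 0*P = 9 - 3*0 = 9 + 0 = 9)
(x(23) + 289)*((f + l)*(27 + g(-1, 7))) = (9 + 289)*((221 - 77/6)*(27 + 7)) = 298*((1249/6)*34) = 298*(21233/3) = 6327434/3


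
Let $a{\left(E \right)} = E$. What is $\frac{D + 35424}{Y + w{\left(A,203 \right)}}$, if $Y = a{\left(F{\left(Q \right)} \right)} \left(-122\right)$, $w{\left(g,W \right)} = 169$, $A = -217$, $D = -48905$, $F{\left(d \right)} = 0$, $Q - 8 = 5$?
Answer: $- \frac{1037}{13} \approx -79.769$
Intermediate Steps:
$Q = 13$ ($Q = 8 + 5 = 13$)
$Y = 0$ ($Y = 0 \left(-122\right) = 0$)
$\frac{D + 35424}{Y + w{\left(A,203 \right)}} = \frac{-48905 + 35424}{0 + 169} = - \frac{13481}{169} = \left(-13481\right) \frac{1}{169} = - \frac{1037}{13}$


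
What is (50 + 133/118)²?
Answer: 36397089/13924 ≈ 2614.0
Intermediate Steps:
(50 + 133/118)² = (6033/118)² = 36397089/13924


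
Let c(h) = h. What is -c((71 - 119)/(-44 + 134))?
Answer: 8/15 ≈ 0.53333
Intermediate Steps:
-c((71 - 119)/(-44 + 134)) = -(71 - 119)/(-44 + 134) = -(-48)/90 = -1*(-8/15) = 8/15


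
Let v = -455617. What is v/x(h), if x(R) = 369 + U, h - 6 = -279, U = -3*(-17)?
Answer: -455617/420 ≈ -1084.8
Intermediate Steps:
U = 51
h = -273 (h = 6 - 279 = -273)
x(R) = 420 (x(R) = 369 + 51 = 420)
v/x(h) = -455617/420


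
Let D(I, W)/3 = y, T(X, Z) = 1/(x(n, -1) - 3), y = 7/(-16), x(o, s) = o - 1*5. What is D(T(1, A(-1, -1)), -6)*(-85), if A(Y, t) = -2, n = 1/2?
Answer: 1785/16 ≈ 111.56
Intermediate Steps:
n = ½ ≈ 0.50000
x(o, s) = -5 + o (x(o, s) = o - 5 = -5 + o)
y = -7/16 (y = 7*(-1/16) = -7/16 ≈ -0.43750)
T(X, Z) = -2/15 (T(X, Z) = 1/((-5 + ½) - 3) = 1/(-9/2 - 3) = 1/(-15/2) = -2/15)
D(I, W) = -21/16 (D(I, W) = 3*(-7/16) = -21/16)
D(T(1, A(-1, -1)), -6)*(-85) = -21/16*(-85) = 1785/16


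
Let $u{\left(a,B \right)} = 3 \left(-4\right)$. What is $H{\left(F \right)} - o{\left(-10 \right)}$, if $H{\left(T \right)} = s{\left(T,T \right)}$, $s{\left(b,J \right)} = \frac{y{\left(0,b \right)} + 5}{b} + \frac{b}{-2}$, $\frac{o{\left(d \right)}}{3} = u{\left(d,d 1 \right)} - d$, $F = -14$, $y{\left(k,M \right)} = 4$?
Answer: $\frac{173}{14} \approx 12.357$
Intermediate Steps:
$u{\left(a,B \right)} = -12$
$o{\left(d \right)} = -36 - 3 d$ ($o{\left(d \right)} = 3 \left(-12 - d\right) = -36 - 3 d$)
$s{\left(b,J \right)} = \frac{9}{b} - \frac{b}{2}$ ($s{\left(b,J \right)} = \frac{4 + 5}{b} + \frac{b}{-2} = \frac{9}{b} + b \left(- \frac{1}{2}\right) = \frac{9}{b} - \frac{b}{2}$)
$H{\left(T \right)} = \frac{9}{T} - \frac{T}{2}$
$H{\left(F \right)} - o{\left(-10 \right)} = \left(\frac{9}{-14} - -7\right) - \left(-36 - -30\right) = \left(9 \left(- \frac{1}{14}\right) + 7\right) - \left(-36 + 30\right) = \left(- \frac{9}{14} + 7\right) - -6 = \frac{89}{14} + 6 = \frac{173}{14}$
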